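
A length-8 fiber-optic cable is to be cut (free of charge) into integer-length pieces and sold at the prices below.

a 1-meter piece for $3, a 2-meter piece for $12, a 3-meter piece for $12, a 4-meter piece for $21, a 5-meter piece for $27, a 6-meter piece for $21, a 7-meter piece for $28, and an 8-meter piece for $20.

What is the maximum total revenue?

Consider every possible first cut. v[k] is the best of p[i]+v[k−i] over all sellable i≤k.
v[1] = 3
v[2] = max(3+3, 12+0) = 12
v[3] = max(3+12, 12+3, 12+0) = 15
v[4] = max(3+15, 12+12, 12+3, 21+0) = 24
v[5] = max(3+24, 12+15, 12+12, 21+3, 27+0) = 27
v[6] = max(3+27, 12+24, 12+15, 21+12, 27+3, 21+0) = 36
v[7] = max(3+36, 12+27, 12+24, …, 21+3, 28+0) = 39
v[8] = max(3+39, 12+36, 12+27, …, 28+3, 20+0) = 48
One optimal cutting: 2 + 2 + 2 + 2 → $12 + $12 + $12 + $12 = $48.

48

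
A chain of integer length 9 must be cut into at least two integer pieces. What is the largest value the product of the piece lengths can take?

Let prod[k] be the best product for length k (with at least one cut). For each first piece i, the rest contributes max(k−i, prod[k−i]).
prod[2] = 1·max(1,0) = 1·1 = 1
prod[3] = 1·max(2,1) = 1·2 = 2
prod[4] = 2·max(2,1) = 2·2 = 4
prod[5] = 2·max(3,2) = 2·3 = 6
prod[6] = 3·max(3,2) = 3·3 = 9
prod[7] = 2·max(5,6) = 2·6 = 12
prod[8] = 2·max(6,9) = 2·9 = 18
prod[9] = 3·max(6,9) = 3·9 = 27
One optimal split: 3 + 3 + 3; product 3·3·3 = 27.

27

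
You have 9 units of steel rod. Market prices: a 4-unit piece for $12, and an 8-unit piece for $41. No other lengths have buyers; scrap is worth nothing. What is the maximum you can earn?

41

Let r[k] be the best obtainable value from length k. For each k, try every first piece i and keep the best of price[i] + r[k−i].
r[1] = 0
r[2] = 0
r[3] = 0
r[4] = 12
r[5] = 12
r[6] = 12
r[7] = 12
r[8] = max(12+12, 41+0) = 41
r[9] = max(12+12, 41+0) = 41
One optimal cutting: pieces 8 with 1 unit of scrap → $41.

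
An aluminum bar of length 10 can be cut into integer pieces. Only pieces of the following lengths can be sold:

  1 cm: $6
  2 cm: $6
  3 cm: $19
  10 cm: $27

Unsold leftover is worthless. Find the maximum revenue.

Build r[k] bottom-up: r[k] = max over allowed piece i of (p[i] + r[k−i]).
r[1] = 6
r[2] = 12  (first piece 1, then r[1]=6)
r[3] = 19
r[4] = 25  (first piece 1, then r[3]=19)
r[5] = 31  (first piece 1, then r[4]=25)
r[6] = 38  (first piece 3, then r[3]=19)
r[7] = 44  (first piece 1, then r[6]=38)
r[8] = 50  (first piece 1, then r[7]=44)
r[9] = 57  (first piece 3, then r[6]=38)
r[10] = 63  (first piece 1, then r[9]=57)
One optimal cutting: 3 + 3 + 3 + 1 → $63.

63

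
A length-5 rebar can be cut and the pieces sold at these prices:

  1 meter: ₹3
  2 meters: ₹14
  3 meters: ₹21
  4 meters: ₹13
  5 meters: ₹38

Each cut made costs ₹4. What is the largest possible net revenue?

Build net[k] bottom-up: net[k] = max over allowed piece i of (p[i] + net[k−i]) − 4 per cut.
net[1] = 3
net[2] = max(3+3-4, 14+0) = 14
net[3] = max(3+14-4, 14+3-4, 21+0) = 21
net[4] = max(3+21-4, 14+14-4, 21+3-4, 13+0) = 24
net[5] = max(3+24-4, 14+21-4, 21+14-4, 13+3-4, 38+0) = 38
Best is to make no cuts and sell whole for ₹38.

38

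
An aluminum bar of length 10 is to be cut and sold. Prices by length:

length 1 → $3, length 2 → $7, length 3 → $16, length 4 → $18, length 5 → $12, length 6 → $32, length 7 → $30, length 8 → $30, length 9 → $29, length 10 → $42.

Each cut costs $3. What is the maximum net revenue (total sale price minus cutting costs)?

47

Build v[k] bottom-up: v[k] = max over allowed piece i of (p[i] + v[k−i]) − 3 per cut.
v[1] = 3
v[2] = max(3+3-3, 7+0) = 7
v[3] = max(3+7-3, 7+3-3, 16+0) = 16
v[4] = max(3+16-3, 7+7-3, 16+3-3, 18+0) = 18
v[5] = max(3+18-3, 7+16-3, 16+7-3, 18+3-3, 12+0) = 20
v[6] = max(3+20-3, 7+18-3, 16+16-3, 18+7-3, 12+3-3, 32+0) = 32
v[7] = max(3+32-3, 7+20-3, 16+18-3, …, 32+3-3, 30+0) = 32
v[8] = max(3+32-3, 7+32-3, 16+20-3, …, 30+3-3, 30+0) = 36
v[9] = max(3+36-3, 7+32-3, 16+32-3, …, 30+3-3, 29+0) = 45
v[10] = max(3+45-3, 7+36-3, 16+32-3, …, 29+3-3, 42+0) = 47
One optimal plan: pieces 6 + 4 (1 cut) → $50 − $3 = $47.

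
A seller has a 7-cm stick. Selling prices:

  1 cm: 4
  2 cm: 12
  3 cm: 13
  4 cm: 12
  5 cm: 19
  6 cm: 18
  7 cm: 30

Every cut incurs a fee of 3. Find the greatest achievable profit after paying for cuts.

Build r[k] bottom-up: r[k] = max over allowed piece i of (p[i] + r[k−i]) − 3 per cut.
r[1] = 4
r[2] = max(4+4-3, 12+0) = 12
r[3] = max(4+12-3, 12+4-3, 13+0) = 13
r[4] = max(4+13-3, 12+12-3, 13+4-3, 12+0) = 21
r[5] = max(4+21-3, 12+13-3, 13+12-3, 12+4-3, 19+0) = 22
r[6] = max(4+22-3, 12+21-3, 13+13-3, 12+12-3, 19+4-3, 18+0) = 30
r[7] = max(4+30-3, 12+22-3, 13+21-3, …, 18+4-3, 30+0) = 31
One optimal plan: pieces 2 + 2 + 2 + 1 (3 cuts) → 40 − 9 = 31.

31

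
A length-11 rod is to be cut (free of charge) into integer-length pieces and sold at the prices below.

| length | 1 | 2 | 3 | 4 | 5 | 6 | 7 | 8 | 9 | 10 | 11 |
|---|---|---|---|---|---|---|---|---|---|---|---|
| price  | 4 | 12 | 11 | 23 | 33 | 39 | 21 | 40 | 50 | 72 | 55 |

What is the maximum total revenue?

76

Build r[k] bottom-up: r[k] = max over allowed piece i of (p[i] + r[k−i]).
r[1] = 4
r[2] = 12
r[3] = 16  (first piece 1, then r[2]=12)
r[4] = 24  (first piece 2, then r[2]=12)
r[5] = 33
r[6] = 39
r[7] = 45  (first piece 2, then r[5]=33)
r[8] = 51  (first piece 2, then r[6]=39)
r[9] = 57  (first piece 2, then r[7]=45)
r[10] = 72
r[11] = 76  (first piece 1, then r[10]=72)
One optimal cutting: 10 + 1 → €72 + €4 = €76.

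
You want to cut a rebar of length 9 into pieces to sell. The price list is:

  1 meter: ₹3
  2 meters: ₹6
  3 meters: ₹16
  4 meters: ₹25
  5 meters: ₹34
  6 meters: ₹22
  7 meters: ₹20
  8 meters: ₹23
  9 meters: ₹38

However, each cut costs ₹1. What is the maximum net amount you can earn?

Let r[k] be the best obtainable value from length k. For each k, try every first piece i and keep the best of price[i] + r[k−i] minus the 1 cut fee when i<k.
r[1] = 3
r[2] = 6
r[3] = 16
r[4] = 25
r[5] = 34
r[6] = 36  (first piece 1, then r[5]=34)
r[7] = 40  (first piece 3, then r[4]=25)
r[8] = 49  (first piece 3, then r[5]=34)
r[9] = 58  (first piece 4, then r[5]=34)
One optimal plan: pieces 5 + 4 (1 cut) → ₹59 − ₹1 = ₹58.

58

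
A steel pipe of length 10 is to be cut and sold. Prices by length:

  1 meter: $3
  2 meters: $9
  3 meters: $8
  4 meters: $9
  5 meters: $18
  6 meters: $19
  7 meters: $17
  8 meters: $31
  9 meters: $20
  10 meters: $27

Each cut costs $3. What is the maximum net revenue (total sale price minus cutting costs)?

Build net[k] bottom-up: net[k] = max over allowed piece i of (p[i] + net[k−i]) − 3 per cut.
net[1] = 3
net[2] = 9
net[3] = 9  (first piece 1, then net[2]=9)
net[4] = 15  (first piece 2, then net[2]=9)
net[5] = 18
net[6] = 21  (first piece 2, then net[4]=15)
net[7] = 24  (first piece 2, then net[5]=18)
net[8] = 31
net[9] = 31  (first piece 1, then net[8]=31)
net[10] = 37  (first piece 2, then net[8]=31)
One optimal plan: pieces 8 + 2 (1 cut) → $40 − $3 = $37.

37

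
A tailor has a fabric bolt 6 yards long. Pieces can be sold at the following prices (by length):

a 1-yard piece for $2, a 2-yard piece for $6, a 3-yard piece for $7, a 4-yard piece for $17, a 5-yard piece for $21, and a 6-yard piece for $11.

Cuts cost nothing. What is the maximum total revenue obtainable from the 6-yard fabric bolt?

Build best[k] bottom-up: best[k] = max over allowed piece i of (p[i] + best[k−i]).
best[1] = 2
best[2] = 6
best[3] = 8  (first piece 1, then best[2]=6)
best[4] = 17
best[5] = 21
best[6] = 23  (first piece 1, then best[5]=21)
One optimal cutting: 5 + 1 → $21 + $2 = $23.

23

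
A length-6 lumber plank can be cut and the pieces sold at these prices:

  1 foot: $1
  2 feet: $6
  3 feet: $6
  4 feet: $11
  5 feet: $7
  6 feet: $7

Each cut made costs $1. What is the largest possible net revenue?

16

Build v[k] bottom-up: v[k] = max over allowed piece i of (p[i] + v[k−i]) − 1 per cut.
v[1] = 1
v[2] = max(1+1-1, 6+0) = 6
v[3] = max(1+6-1, 6+1-1, 6+0) = 6
v[4] = max(1+6-1, 6+6-1, 6+1-1, 11+0) = 11
v[5] = max(1+11-1, 6+6-1, 6+6-1, 11+1-1, 7+0) = 11
v[6] = max(1+11-1, 6+11-1, 6+6-1, 11+6-1, 7+1-1, 7+0) = 16
One optimal plan: pieces 2 + 2 + 2 (2 cuts) → $18 − $2 = $16.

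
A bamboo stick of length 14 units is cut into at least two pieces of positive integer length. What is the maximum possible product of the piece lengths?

162

Fill m[k] for k=2..14: at each k try every first piece i and multiply by the better of (k−i) uncut or m[k−i].
m[2] = 1*max(1,0) = 1*1 = 1
m[3] = 1*max(2,1) = 1*2 = 2
m[4] = 2*max(2,1) = 2*2 = 4
m[5] = 2*max(3,2) = 2*3 = 6
m[6] = 3*max(3,2) = 3*3 = 9
m[7] = 2*max(5,6) = 2*6 = 12
m[8] = 2*max(6,9) = 2*9 = 18
m[9] = 3*max(6,9) = 3*9 = 27
m[10] = 2*max(8,18) = 2*18 = 36
m[11] = 2*max(9,27) = 2*27 = 54
m[12] = 3*max(9,27) = 3*27 = 81
m[13] = 2*max(11,54) = 2*54 = 108
m[14] = 2*max(12,81) = 2*81 = 162
One optimal split: 3 + 3 + 3 + 3 + 2; product 3*3*3*3*2 = 162.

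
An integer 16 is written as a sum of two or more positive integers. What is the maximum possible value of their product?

324

Define m[k] = max over 1≤i<k of i · max(k−i, m[k−i]); the inner max lets the remainder stay uncut if that's better.
m[2] = 1·max(1,0) = 1·1 = 1
m[3] = max(1·2, 2·1) = 2
m[4] = max(1·3, 2·2, 3·1) = 4
m[5] = max(1·4, 2·3, 3·2, 4·1) = 6
m[6] = max(1·6, 2·4, 3·3, 4·2, 5·1) = 9
m[7] = max(1·9, 2·6, 3·4, 4·3, 5·2, 6·1) = 12
m[8] = max(1·12, 2·9, 3·6, …, 6·2, 7·1) = 18
m[9] = max(1·18, 2·12, 3·9, …, 7·2, 8·1) = 27
m[10] = max(1·27, 2·18, 3·12, …, 8·2, 9·1) = 36
m[11] = max(1·36, 2·27, 3·18, …, 9·2, 10·1) = 54
m[12] = max(1·54, 2·36, 3·27, …, 10·2, 11·1) = 81
m[13] = max(1·81, 2·54, 3·36, …, 11·2, 12·1) = 108
m[14] = max(1·108, 2·81, 3·54, …, 12·2, 13·1) = 162
m[15] = max(1·162, 2·108, 3·81, …, 13·2, 14·1) = 243
m[16] = max(1·243, 2·162, 3·108, …, 14·2, 15·1) = 324
One optimal split: 3 + 3 + 3 + 3 + 2 + 2; product 3·3·3·3·2·2 = 324.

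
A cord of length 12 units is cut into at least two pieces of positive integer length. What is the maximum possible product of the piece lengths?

81

Define f[k] = max over 1≤i<k of i · max(k−i, f[k−i]); the inner max lets the remainder stay uncut if that's better.
f[2] = 1×max(1,0) = 1×1 = 1
f[3] = 1×max(2,1) = 1×2 = 2
f[4] = 2×max(2,1) = 2×2 = 4
f[5] = 2×max(3,2) = 2×3 = 6
f[6] = 3×max(3,2) = 3×3 = 9
f[7] = 2×max(5,6) = 2×6 = 12
f[8] = 2×max(6,9) = 2×9 = 18
f[9] = 3×max(6,9) = 3×9 = 27
f[10] = 2×max(8,18) = 2×18 = 36
f[11] = 2×max(9,27) = 2×27 = 54
f[12] = 3×max(9,27) = 3×27 = 81
One optimal split: 3 + 3 + 3 + 3; product 3×3×3×3 = 81.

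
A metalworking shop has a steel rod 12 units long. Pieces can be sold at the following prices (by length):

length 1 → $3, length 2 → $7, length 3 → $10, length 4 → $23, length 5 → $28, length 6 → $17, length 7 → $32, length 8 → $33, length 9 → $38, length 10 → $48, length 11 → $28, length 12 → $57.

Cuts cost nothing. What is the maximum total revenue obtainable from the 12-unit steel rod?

Let R[k] be the best obtainable value from length k. For each k, try every first piece i and keep the best of price[i] + R[k−i].
R[1] = 3
R[2] = max(3+3, 7+0) = 7
R[3] = max(3+7, 7+3, 10+0) = 10
R[4] = max(3+10, 7+7, 10+3, 23+0) = 23
R[5] = max(3+23, 7+10, 10+7, 23+3, 28+0) = 28
R[6] = max(3+28, 7+23, 10+10, 23+7, 28+3, 17+0) = 31
R[7] = max(3+31, 7+28, 10+23, …, 17+3, 32+0) = 35
R[8] = max(3+35, 7+31, 10+28, …, 32+3, 33+0) = 46
R[9] = max(3+46, 7+35, 10+31, …, 33+3, 38+0) = 51
R[10] = max(3+51, 7+46, 10+35, …, 38+3, 48+0) = 56
R[11] = max(3+56, 7+51, 10+46, …, 48+3, 28+0) = 59
R[12] = max(3+59, 7+56, 10+51, …, 28+3, 57+0) = 69
One optimal cutting: 4 + 4 + 4 → $23 + $23 + $23 = $69.

69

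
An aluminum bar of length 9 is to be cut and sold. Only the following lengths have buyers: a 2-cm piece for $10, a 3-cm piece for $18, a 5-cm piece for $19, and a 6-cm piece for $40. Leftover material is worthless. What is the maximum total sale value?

58

Consider every possible first cut. best[k] is the best of p[i]+best[k−i] over all sellable i≤k.
best[1] = 0
best[2] = 10
best[3] = 18
best[4] = 20  (first piece 2, then best[2]=10)
best[5] = 28  (first piece 2, then best[3]=18)
best[6] = 40
best[7] = 40
best[8] = 50  (first piece 2, then best[6]=40)
best[9] = 58  (first piece 3, then best[6]=40)
One optimal cutting: 6 + 3 → $58.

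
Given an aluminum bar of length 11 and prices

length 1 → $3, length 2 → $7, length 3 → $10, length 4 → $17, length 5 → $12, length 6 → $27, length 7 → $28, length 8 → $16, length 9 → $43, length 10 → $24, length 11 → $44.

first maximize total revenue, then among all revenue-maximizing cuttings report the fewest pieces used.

2

Build r[k] bottom-up: r[k] = max over allowed piece i of (p[i] + r[k−i]).
r[1] = 3
r[2] = max(3+3, 7+0) = 7
r[3] = max(3+7, 7+3, 10+0) = 10
r[4] = max(3+10, 7+7, 10+3, 17+0) = 17
r[5] = max(3+17, 7+10, 10+7, 17+3, 12+0) = 20
r[6] = max(3+20, 7+17, 10+10, 17+7, 12+3, 27+0) = 27
r[7] = max(3+27, 7+20, 10+17, …, 27+3, 28+0) = 30
r[8] = max(3+30, 7+27, 10+20, …, 28+3, 16+0) = 34
r[9] = max(3+34, 7+30, 10+27, …, 16+3, 43+0) = 43
r[10] = max(3+43, 7+34, 10+30, …, 43+3, 24+0) = 46
r[11] = max(3+46, 7+43, 10+34, …, 24+3, 44+0) = 50
Maximum revenue is $50.
Now minimize piece count subject to staying optimal: for each k, pieces[k] = 1 + min over i with p[i]+r[k−i]=r[k] of pieces[k−i].
pieces[8] = 2
pieces[9] = 1
pieces[10] = 2
pieces[11] = 2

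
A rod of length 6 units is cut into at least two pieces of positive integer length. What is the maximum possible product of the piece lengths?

Define prod[k] = max over 1≤i<k of i · max(k−i, prod[k−i]); the inner max lets the remainder stay uncut if that's better.
prod[2] = 1*max(1,0) = 1*1 = 1
prod[3] = max(1*2, 2*1) = 2
prod[4] = max(1*3, 2*2, 3*1) = 4
prod[5] = max(1*4, 2*3, 3*2, 4*1) = 6
prod[6] = max(1*6, 2*4, 3*3, 4*2, 5*1) = 9
One optimal split: 3 + 3; product 3*3 = 9.

9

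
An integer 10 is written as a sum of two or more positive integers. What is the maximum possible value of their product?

36

Let prod[k] be the best product for length k (with at least one cut). For each first piece i, the rest contributes max(k−i, prod[k−i]).
prod[2] = 1×max(1,0) = 1×1 = 1
prod[3] = 1×max(2,1) = 1×2 = 2
prod[4] = 2×max(2,1) = 2×2 = 4
prod[5] = 2×max(3,2) = 2×3 = 6
prod[6] = 3×max(3,2) = 3×3 = 9
prod[7] = 2×max(5,6) = 2×6 = 12
prod[8] = 2×max(6,9) = 2×9 = 18
prod[9] = 3×max(6,9) = 3×9 = 27
prod[10] = 2×max(8,18) = 2×18 = 36
One optimal split: 3 + 3 + 2 + 2; product 3×3×2×2 = 36.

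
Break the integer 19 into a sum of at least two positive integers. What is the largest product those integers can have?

Let g[k] be the best product for length k (with at least one cut). For each first piece i, the rest contributes max(k−i, g[k−i]).
g[2] = 1·max(1,0) = 1·1 = 1
g[3] = max(1·2, 2·1) = 2
g[4] = max(1·3, 2·2, 3·1) = 4
g[5] = max(1·4, 2·3, 3·2, 4·1) = 6
g[6] = max(1·6, 2·4, 3·3, 4·2, 5·1) = 9
g[7] = max(1·9, 2·6, 3·4, 4·3, 5·2, 6·1) = 12
g[8] = max(1·12, 2·9, 3·6, …, 6·2, 7·1) = 18
g[9] = max(1·18, 2·12, 3·9, …, 7·2, 8·1) = 27
g[10] = max(1·27, 2·18, 3·12, …, 8·2, 9·1) = 36
g[11] = max(1·36, 2·27, 3·18, …, 9·2, 10·1) = 54
g[12] = max(1·54, 2·36, 3·27, …, 10·2, 11·1) = 81
g[13] = max(1·81, 2·54, 3·36, …, 11·2, 12·1) = 108
g[14] = max(1·108, 2·81, 3·54, …, 12·2, 13·1) = 162
g[15] = max(1·162, 2·108, 3·81, …, 13·2, 14·1) = 243
g[16] = max(1·243, 2·162, 3·108, …, 14·2, 15·1) = 324
g[17] = max(1·324, 2·243, 3·162, …, 15·2, 16·1) = 486
g[18] = max(1·486, 2·324, 3·243, …, 16·2, 17·1) = 729
g[19] = max(1·729, 2·486, 3·324, …, 17·2, 18·1) = 972
One optimal split: 3 + 3 + 3 + 3 + 3 + 2 + 2; product 3·3·3·3·3·2·2 = 972.

972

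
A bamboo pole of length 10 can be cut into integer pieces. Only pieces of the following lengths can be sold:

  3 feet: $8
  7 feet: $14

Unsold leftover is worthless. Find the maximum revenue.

24

Let best[k] be the best obtainable value from length k. For each k, try every first piece i and keep the best of price[i] + best[k−i].
best[1] = 0
best[2] = 0
best[3] = 8
best[4] = 8
best[5] = 8
best[6] = 16  (first piece 3, then best[3]=8)
best[7] = 16
best[8] = 16
best[9] = 24  (first piece 3, then best[6]=16)
best[10] = 24
One optimal cutting: pieces 3 + 3 + 3 with 1 foot of scrap → $24.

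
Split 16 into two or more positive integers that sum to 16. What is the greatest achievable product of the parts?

324

Define m[k] = max over 1≤i<k of i · max(k−i, m[k−i]); the inner max lets the remainder stay uncut if that's better.
m[2] = 1×max(1,0) = 1×1 = 1
m[3] = 1×max(2,1) = 1×2 = 2
m[4] = 2×max(2,1) = 2×2 = 4
m[5] = 2×max(3,2) = 2×3 = 6
m[6] = 3×max(3,2) = 3×3 = 9
m[7] = 2×max(5,6) = 2×6 = 12
m[8] = 2×max(6,9) = 2×9 = 18
m[9] = 3×max(6,9) = 3×9 = 27
m[10] = 2×max(8,18) = 2×18 = 36
m[11] = 2×max(9,27) = 2×27 = 54
m[12] = 3×max(9,27) = 3×27 = 81
m[13] = 2×max(11,54) = 2×54 = 108
m[14] = 2×max(12,81) = 2×81 = 162
m[15] = 3×max(12,81) = 3×81 = 243
m[16] = 2×max(14,162) = 2×162 = 324
One optimal split: 3 + 3 + 3 + 3 + 2 + 2; product 3×3×3×3×2×2 = 324.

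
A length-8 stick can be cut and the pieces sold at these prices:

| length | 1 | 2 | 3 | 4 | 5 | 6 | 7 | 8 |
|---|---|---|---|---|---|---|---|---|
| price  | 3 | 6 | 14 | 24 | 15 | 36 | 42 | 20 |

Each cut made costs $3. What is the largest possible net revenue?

45

Build r[k] bottom-up: r[k] = max over allowed piece i of (p[i] + r[k−i]) − 3 per cut.
r[1] = 3
r[2] = max(3+3-3, 6+0) = 6
r[3] = max(3+6-3, 6+3-3, 14+0) = 14
r[4] = max(3+14-3, 6+6-3, 14+3-3, 24+0) = 24
r[5] = max(3+24-3, 6+14-3, 14+6-3, 24+3-3, 15+0) = 24
r[6] = max(3+24-3, 6+24-3, 14+14-3, 24+6-3, 15+3-3, 36+0) = 36
r[7] = max(3+36-3, 6+24-3, 14+24-3, …, 36+3-3, 42+0) = 42
r[8] = max(3+42-3, 6+36-3, 14+24-3, …, 42+3-3, 20+0) = 45
One optimal plan: pieces 4 + 4 (1 cut) → $48 − $3 = $45.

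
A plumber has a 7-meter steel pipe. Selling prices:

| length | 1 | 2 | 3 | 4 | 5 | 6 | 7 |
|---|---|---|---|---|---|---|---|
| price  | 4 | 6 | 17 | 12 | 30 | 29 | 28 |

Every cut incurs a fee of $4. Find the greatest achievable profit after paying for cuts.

32

Build v[k] bottom-up: v[k] = max over allowed piece i of (p[i] + v[k−i]) − 4 per cut.
v[1] = 4
v[2] = max(4+4-4, 6+0) = 6
v[3] = max(4+6-4, 6+4-4, 17+0) = 17
v[4] = max(4+17-4, 6+6-4, 17+4-4, 12+0) = 17
v[5] = max(4+17-4, 6+17-4, 17+6-4, 12+4-4, 30+0) = 30
v[6] = max(4+30-4, 6+17-4, 17+17-4, 12+6-4, 30+4-4, 29+0) = 30
v[7] = max(4+30-4, 6+30-4, 17+17-4, …, 29+4-4, 28+0) = 32
One optimal plan: pieces 5 + 2 (1 cut) → $36 − $4 = $32.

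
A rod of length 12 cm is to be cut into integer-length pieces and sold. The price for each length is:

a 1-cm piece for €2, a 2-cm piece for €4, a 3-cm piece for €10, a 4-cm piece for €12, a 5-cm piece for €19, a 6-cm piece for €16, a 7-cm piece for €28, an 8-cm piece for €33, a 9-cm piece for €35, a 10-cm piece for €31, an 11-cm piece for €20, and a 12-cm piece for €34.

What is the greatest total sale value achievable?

47

Let best[k] be the best obtainable value from length k. For each k, try every first piece i and keep the best of price[i] + best[k−i].
best[1] = 2
best[2] = max(2+2, 4+0) = 4
best[3] = max(2+4, 4+2, 10+0) = 10
best[4] = max(2+10, 4+4, 10+2, 12+0) = 12
best[5] = max(2+12, 4+10, 10+4, 12+2, 19+0) = 19
best[6] = max(2+19, 4+12, 10+10, 12+4, 19+2, 16+0) = 21
best[7] = max(2+21, 4+19, 10+12, …, 16+2, 28+0) = 28
best[8] = max(2+28, 4+21, 10+19, …, 28+2, 33+0) = 33
best[9] = max(2+33, 4+28, 10+21, …, 33+2, 35+0) = 35
best[10] = max(2+35, 4+33, 10+28, …, 35+2, 31+0) = 38
best[11] = max(2+38, 4+35, 10+33, …, 31+2, 20+0) = 43
best[12] = max(2+43, 4+38, 10+35, …, 20+2, 34+0) = 47
One optimal cutting: 7 + 5 → €28 + €19 = €47.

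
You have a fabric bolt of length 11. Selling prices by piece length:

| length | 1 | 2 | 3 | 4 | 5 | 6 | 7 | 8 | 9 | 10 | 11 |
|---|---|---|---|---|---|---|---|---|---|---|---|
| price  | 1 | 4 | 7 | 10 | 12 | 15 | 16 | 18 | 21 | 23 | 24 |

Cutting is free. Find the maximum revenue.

Consider every possible first cut. best[k] is the best of p[i]+best[k−i] over all sellable i≤k.
best[1] = 1
best[2] = max(1+1, 4+0) = 4
best[3] = max(1+4, 4+1, 7+0) = 7
best[4] = max(1+7, 4+4, 7+1, 10+0) = 10
best[5] = max(1+10, 4+7, 7+4, 10+1, 12+0) = 12
best[6] = max(1+12, 4+10, 7+7, 10+4, 12+1, 15+0) = 15
best[7] = max(1+15, 4+12, 7+10, …, 15+1, 16+0) = 17
best[8] = max(1+17, 4+15, 7+12, …, 16+1, 18+0) = 20
best[9] = max(1+20, 4+17, 7+15, …, 18+1, 21+0) = 22
best[10] = max(1+22, 4+20, 7+17, …, 21+1, 23+0) = 25
best[11] = max(1+25, 4+22, 7+20, …, 23+1, 24+0) = 27
One optimal cutting: 4 + 4 + 3 → $10 + $10 + $7 = $27.

27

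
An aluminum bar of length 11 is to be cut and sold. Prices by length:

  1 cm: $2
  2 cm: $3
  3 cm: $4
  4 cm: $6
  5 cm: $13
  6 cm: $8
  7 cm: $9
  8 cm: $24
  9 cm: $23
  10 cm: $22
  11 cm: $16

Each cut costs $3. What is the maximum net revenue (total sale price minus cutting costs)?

25

Build net[k] bottom-up: net[k] = max over allowed piece i of (p[i] + net[k−i]) − 3 per cut.
net[1] = 2
net[2] = max(2+2-3, 3+0) = 3
net[3] = max(2+3-3, 3+2-3, 4+0) = 4
net[4] = max(2+4-3, 3+3-3, 4+2-3, 6+0) = 6
net[5] = max(2+6-3, 3+4-3, 4+3-3, 6+2-3, 13+0) = 13
net[6] = max(2+13-3, 3+6-3, 4+4-3, 6+3-3, 13+2-3, 8+0) = 12
net[7] = max(2+12-3, 3+13-3, 4+6-3, …, 8+2-3, 9+0) = 13
net[8] = max(2+13-3, 3+12-3, 4+13-3, …, 9+2-3, 24+0) = 24
net[9] = max(2+24-3, 3+13-3, 4+12-3, …, 24+2-3, 23+0) = 23
net[10] = max(2+23-3, 3+24-3, 4+13-3, …, 23+2-3, 22+0) = 24
net[11] = max(2+24-3, 3+23-3, 4+24-3, …, 22+2-3, 16+0) = 25
One optimal plan: pieces 8 + 3 (1 cut) → $28 − $3 = $25.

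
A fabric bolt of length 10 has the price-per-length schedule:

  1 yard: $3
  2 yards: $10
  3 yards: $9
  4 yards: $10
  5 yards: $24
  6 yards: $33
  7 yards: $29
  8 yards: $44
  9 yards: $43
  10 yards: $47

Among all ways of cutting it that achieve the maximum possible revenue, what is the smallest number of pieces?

2

Let r[k] be the best obtainable value from length k. For each k, try every first piece i and keep the best of price[i] + r[k−i].
r[1] = 3
r[2] = 10
r[3] = 13  (first piece 1, then r[2]=10)
r[4] = 20  (first piece 2, then r[2]=10)
r[5] = 24
r[6] = 33
r[7] = 36  (first piece 1, then r[6]=33)
r[8] = 44
r[9] = 47  (first piece 1, then r[8]=44)
r[10] = 54  (first piece 2, then r[8]=44)
Maximum revenue is $54.
Now minimize piece count subject to staying optimal: for each k, pieces[k] = 1 + min over i with p[i]+r[k−i]=r[k] of pieces[k−i].
pieces[7] = 2
pieces[8] = 1
pieces[9] = 2
pieces[10] = 2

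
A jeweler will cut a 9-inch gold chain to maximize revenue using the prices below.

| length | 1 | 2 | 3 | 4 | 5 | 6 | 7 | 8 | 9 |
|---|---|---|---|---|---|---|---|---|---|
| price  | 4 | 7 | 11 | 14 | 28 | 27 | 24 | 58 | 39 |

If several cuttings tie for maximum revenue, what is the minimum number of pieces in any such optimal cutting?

2

Build r[k] bottom-up: r[k] = max over allowed piece i of (p[i] + r[k−i]).
r[1] = 4
r[2] = max(4+4, 7+0) = 8
r[3] = max(4+8, 7+4, 11+0) = 12
r[4] = max(4+12, 7+8, 11+4, 14+0) = 16
r[5] = max(4+16, 7+12, 11+8, 14+4, 28+0) = 28
r[6] = max(4+28, 7+16, 11+12, 14+8, 28+4, 27+0) = 32
r[7] = max(4+32, 7+28, 11+16, …, 27+4, 24+0) = 36
r[8] = max(4+36, 7+32, 11+28, …, 24+4, 58+0) = 58
r[9] = max(4+58, 7+36, 11+32, …, 58+4, 39+0) = 62
Maximum revenue is $62.
Now minimize piece count subject to staying optimal: for each k, pieces[k] = 1 + min over i with p[i]+r[k−i]=r[k] of pieces[k−i].
pieces[6] = 2
pieces[7] = 3
pieces[8] = 1
pieces[9] = 2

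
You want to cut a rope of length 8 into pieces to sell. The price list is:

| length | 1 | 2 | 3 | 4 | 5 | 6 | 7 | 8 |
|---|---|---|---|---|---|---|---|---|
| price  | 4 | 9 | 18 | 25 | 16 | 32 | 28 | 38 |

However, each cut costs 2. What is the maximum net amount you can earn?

48

Consider every possible first cut. v[k] is the best of p[i]+v[k−i] over all sellable i≤k, charging 2 whenever i<k.
v[1] = 4
v[2] = 9
v[3] = 18
v[4] = 25
v[5] = 27  (first piece 1, then v[4]=25)
v[6] = 34  (first piece 3, then v[3]=18)
v[7] = 41  (first piece 3, then v[4]=25)
v[8] = 48  (first piece 4, then v[4]=25)
One optimal plan: pieces 4 + 4 (1 cut) → 50 − 2 = 48.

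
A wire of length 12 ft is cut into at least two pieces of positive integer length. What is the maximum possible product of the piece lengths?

81

Define prod[k] = max over 1≤i<k of i · max(k−i, prod[k−i]); the inner max lets the remainder stay uncut if that's better.
prod[2] = 1*max(1,0) = 1*1 = 1
prod[3] = 1*max(2,1) = 1*2 = 2
prod[4] = 2*max(2,1) = 2*2 = 4
prod[5] = 2*max(3,2) = 2*3 = 6
prod[6] = 3*max(3,2) = 3*3 = 9
prod[7] = 2*max(5,6) = 2*6 = 12
prod[8] = 2*max(6,9) = 2*9 = 18
prod[9] = 3*max(6,9) = 3*9 = 27
prod[10] = 2*max(8,18) = 2*18 = 36
prod[11] = 2*max(9,27) = 2*27 = 54
prod[12] = 3*max(9,27) = 3*27 = 81
One optimal split: 3 + 3 + 3 + 3; product 3*3*3*3 = 81.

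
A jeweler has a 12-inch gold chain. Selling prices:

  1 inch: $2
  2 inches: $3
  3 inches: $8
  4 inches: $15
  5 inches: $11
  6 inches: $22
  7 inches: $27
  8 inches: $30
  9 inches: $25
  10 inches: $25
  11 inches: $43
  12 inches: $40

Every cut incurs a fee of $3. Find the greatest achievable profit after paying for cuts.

42

Let r[k] be the best obtainable value from length k. For each k, try every first piece i and keep the best of price[i] + r[k−i] minus the 3 cut fee when i<k.
r[1] = 2
r[2] = max(2+2-3, 3+0) = 3
r[3] = max(2+3-3, 3+2-3, 8+0) = 8
r[4] = max(2+8-3, 3+3-3, 8+2-3, 15+0) = 15
r[5] = max(2+15-3, 3+8-3, 8+3-3, 15+2-3, 11+0) = 14
r[6] = max(2+14-3, 3+15-3, 8+8-3, 15+3-3, 11+2-3, 22+0) = 22
r[7] = max(2+22-3, 3+14-3, 8+15-3, …, 22+2-3, 27+0) = 27
r[8] = max(2+27-3, 3+22-3, 8+14-3, …, 27+2-3, 30+0) = 30
r[9] = max(2+30-3, 3+27-3, 8+22-3, …, 30+2-3, 25+0) = 29
r[10] = max(2+29-3, 3+30-3, 8+27-3, …, 25+2-3, 25+0) = 34
r[11] = max(2+34-3, 3+29-3, 8+30-3, …, 25+2-3, 43+0) = 43
r[12] = max(2+43-3, 3+34-3, 8+29-3, …, 43+2-3, 40+0) = 42
One optimal plan: pieces 11 + 1 (1 cut) → $45 − $3 = $42.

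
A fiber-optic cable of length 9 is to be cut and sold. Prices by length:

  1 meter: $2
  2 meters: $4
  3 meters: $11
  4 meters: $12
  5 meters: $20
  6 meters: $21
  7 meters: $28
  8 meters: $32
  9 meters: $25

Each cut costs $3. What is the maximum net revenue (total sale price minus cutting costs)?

Consider every possible first cut. net[k] is the best of p[i]+net[k−i] over all sellable i≤k, charging 3 whenever i<k.
net[1] = 2
net[2] = max(2+2-3, 4+0) = 4
net[3] = max(2+4-3, 4+2-3, 11+0) = 11
net[4] = max(2+11-3, 4+4-3, 11+2-3, 12+0) = 12
net[5] = max(2+12-3, 4+11-3, 11+4-3, 12+2-3, 20+0) = 20
net[6] = max(2+20-3, 4+12-3, 11+11-3, 12+4-3, 20+2-3, 21+0) = 21
net[7] = max(2+21-3, 4+20-3, 11+12-3, …, 21+2-3, 28+0) = 28
net[8] = max(2+28-3, 4+21-3, 11+20-3, …, 28+2-3, 32+0) = 32
net[9] = max(2+32-3, 4+28-3, 11+21-3, …, 32+2-3, 25+0) = 31
One optimal plan: pieces 8 + 1 (1 cut) → $34 − $3 = $31.

31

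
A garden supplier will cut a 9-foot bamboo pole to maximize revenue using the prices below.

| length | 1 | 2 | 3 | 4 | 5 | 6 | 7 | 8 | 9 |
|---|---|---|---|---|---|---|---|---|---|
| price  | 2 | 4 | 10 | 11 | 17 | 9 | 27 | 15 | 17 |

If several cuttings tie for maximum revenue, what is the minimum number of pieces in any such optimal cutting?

2

Let r[k] be the best obtainable value from length k. For each k, try every first piece i and keep the best of price[i] + r[k−i].
r[1] = 2
r[2] = max(2+2, 4+0) = 4
r[3] = max(2+4, 4+2, 10+0) = 10
r[4] = max(2+10, 4+4, 10+2, 11+0) = 12
r[5] = max(2+12, 4+10, 10+4, 11+2, 17+0) = 17
r[6] = max(2+17, 4+12, 10+10, 11+4, 17+2, 9+0) = 20
r[7] = max(2+20, 4+17, 10+12, …, 9+2, 27+0) = 27
r[8] = max(2+27, 4+20, 10+17, …, 27+2, 15+0) = 29
r[9] = max(2+29, 4+27, 10+20, …, 15+2, 17+0) = 31
Maximum revenue is $31.
Now minimize piece count subject to staying optimal: for each k, pieces[k] = 1 + min over i with p[i]+r[k−i]=r[k] of pieces[k−i].
pieces[6] = 2
pieces[7] = 1
pieces[8] = 2
pieces[9] = 2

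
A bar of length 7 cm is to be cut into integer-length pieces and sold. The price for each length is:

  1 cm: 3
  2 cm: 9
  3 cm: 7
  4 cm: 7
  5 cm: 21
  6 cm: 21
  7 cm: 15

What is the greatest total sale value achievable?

Let v[k] be the best obtainable value from length k. For each k, try every first piece i and keep the best of price[i] + v[k−i].
v[1] = 3
v[2] = max(3+3, 9+0) = 9
v[3] = max(3+9, 9+3, 7+0) = 12
v[4] = max(3+12, 9+9, 7+3, 7+0) = 18
v[5] = max(3+18, 9+12, 7+9, 7+3, 21+0) = 21
v[6] = max(3+21, 9+18, 7+12, 7+9, 21+3, 21+0) = 27
v[7] = max(3+27, 9+21, 7+18, …, 21+3, 15+0) = 30
One optimal cutting: 2 + 2 + 2 + 1 → 9 + 9 + 9 + 3 = 30.

30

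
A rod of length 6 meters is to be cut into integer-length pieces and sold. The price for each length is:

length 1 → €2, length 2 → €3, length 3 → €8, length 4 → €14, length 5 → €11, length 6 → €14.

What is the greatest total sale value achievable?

18

Build v[k] bottom-up: v[k] = max over allowed piece i of (p[i] + v[k−i]).
v[1] = 2
v[2] = 4  (first piece 1, then v[1]=2)
v[3] = 8
v[4] = 14
v[5] = 16  (first piece 1, then v[4]=14)
v[6] = 18  (first piece 1, then v[5]=16)
One optimal cutting: 4 + 1 + 1 → €14 + €2 + €2 = €18.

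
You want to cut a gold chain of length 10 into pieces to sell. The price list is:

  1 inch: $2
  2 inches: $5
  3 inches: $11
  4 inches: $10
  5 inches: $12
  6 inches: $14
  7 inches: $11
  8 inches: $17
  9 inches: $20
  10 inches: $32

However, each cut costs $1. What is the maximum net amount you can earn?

Let r[k] be the best obtainable value from length k. For each k, try every first piece i and keep the best of price[i] + r[k−i] minus the 1 cut fee when i<k.
r[1] = 2
r[2] = max(2+2-1, 5+0) = 5
r[3] = max(2+5-1, 5+2-1, 11+0) = 11
r[4] = max(2+11-1, 5+5-1, 11+2-1, 10+0) = 12
r[5] = max(2+12-1, 5+11-1, 11+5-1, 10+2-1, 12+0) = 15
r[6] = max(2+15-1, 5+12-1, 11+11-1, 10+5-1, 12+2-1, 14+0) = 21
r[7] = max(2+21-1, 5+15-1, 11+12-1, …, 14+2-1, 11+0) = 22
r[8] = max(2+22-1, 5+21-1, 11+15-1, …, 11+2-1, 17+0) = 25
r[9] = max(2+25-1, 5+22-1, 11+21-1, …, 17+2-1, 20+0) = 31
r[10] = max(2+31-1, 5+25-1, 11+22-1, …, 20+2-1, 32+0) = 32
One optimal plan: pieces 3 + 3 + 3 + 1 (3 cuts) → $35 − $3 = $32.

32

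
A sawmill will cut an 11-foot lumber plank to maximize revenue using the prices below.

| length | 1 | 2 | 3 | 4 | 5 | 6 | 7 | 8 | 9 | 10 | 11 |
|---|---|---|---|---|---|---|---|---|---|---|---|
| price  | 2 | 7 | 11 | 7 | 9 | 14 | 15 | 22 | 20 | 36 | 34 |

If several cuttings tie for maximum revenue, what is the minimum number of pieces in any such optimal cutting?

4

Let r[k] be the best obtainable value from length k. For each k, try every first piece i and keep the best of price[i] + r[k−i].
r[1] = 2
r[2] = 7
r[3] = 11
r[4] = 14  (first piece 2, then r[2]=7)
r[5] = 18  (first piece 2, then r[3]=11)
r[6] = 22  (first piece 3, then r[3]=11)
r[7] = 25  (first piece 2, then r[5]=18)
r[8] = 29  (first piece 2, then r[6]=22)
r[9] = 33  (first piece 3, then r[6]=22)
r[10] = 36  (first piece 2, then r[8]=29)
r[11] = 40  (first piece 2, then r[9]=33)
Maximum revenue is $40.
Now minimize piece count subject to staying optimal: for each k, pieces[k] = 1 + min over i with p[i]+r[k−i]=r[k] of pieces[k−i].
pieces[8] = 3
pieces[9] = 3
pieces[10] = 1
pieces[11] = 4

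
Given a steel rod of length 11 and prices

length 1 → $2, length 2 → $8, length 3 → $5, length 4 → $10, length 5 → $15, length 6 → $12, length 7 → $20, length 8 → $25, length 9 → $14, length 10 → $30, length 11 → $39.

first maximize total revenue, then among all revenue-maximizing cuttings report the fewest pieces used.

6

Consider every possible first cut. r[k] is the best of p[i]+r[k−i] over all sellable i≤k.
r[1] = 2
r[2] = 8
r[3] = 10  (first piece 1, then r[2]=8)
r[4] = 16  (first piece 2, then r[2]=8)
r[5] = 18  (first piece 1, then r[4]=16)
r[6] = 24  (first piece 2, then r[4]=16)
r[7] = 26  (first piece 1, then r[6]=24)
r[8] = 32  (first piece 2, then r[6]=24)
r[9] = 34  (first piece 1, then r[8]=32)
r[10] = 40  (first piece 2, then r[8]=32)
r[11] = 42  (first piece 1, then r[10]=40)
Maximum revenue is $42.
Now minimize piece count subject to staying optimal: for each k, pieces[k] = 1 + min over i with p[i]+r[k−i]=r[k] of pieces[k−i].
pieces[8] = 4
pieces[9] = 5
pieces[10] = 5
pieces[11] = 6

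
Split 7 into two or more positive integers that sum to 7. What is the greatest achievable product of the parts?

Let f[k] be the best product for length k (with at least one cut). For each first piece i, the rest contributes max(k−i, f[k−i]).
f[2] = 1×max(1,0) = 1×1 = 1
f[3] = max(1×2, 2×1) = 2
f[4] = max(1×3, 2×2, 3×1) = 4
f[5] = max(1×4, 2×3, 3×2, 4×1) = 6
f[6] = max(1×6, 2×4, 3×3, 4×2, 5×1) = 9
f[7] = max(1×9, 2×6, 3×4, 4×3, 5×2, 6×1) = 12
One optimal split: 3 + 2 + 2; product 3×2×2 = 12.

12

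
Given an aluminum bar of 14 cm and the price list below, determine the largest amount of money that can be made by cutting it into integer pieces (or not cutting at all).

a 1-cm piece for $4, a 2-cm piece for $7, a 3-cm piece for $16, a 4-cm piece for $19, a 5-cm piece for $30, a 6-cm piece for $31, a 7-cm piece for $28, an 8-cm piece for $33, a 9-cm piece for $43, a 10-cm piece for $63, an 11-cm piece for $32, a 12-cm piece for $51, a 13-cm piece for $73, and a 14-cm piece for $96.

96

Build v[k] bottom-up: v[k] = max over allowed piece i of (p[i] + v[k−i]).
v[1] = 4
v[2] = max(4+4, 7+0) = 8
v[3] = max(4+8, 7+4, 16+0) = 16
v[4] = max(4+16, 7+8, 16+4, 19+0) = 20
v[5] = max(4+20, 7+16, 16+8, 19+4, 30+0) = 30
v[6] = max(4+30, 7+20, 16+16, 19+8, 30+4, 31+0) = 34
v[7] = max(4+34, 7+30, 16+20, …, 31+4, 28+0) = 38
v[8] = max(4+38, 7+34, 16+30, …, 28+4, 33+0) = 46
v[9] = max(4+46, 7+38, 16+34, …, 33+4, 43+0) = 50
v[10] = max(4+50, 7+46, 16+38, …, 43+4, 63+0) = 63
v[11] = max(4+63, 7+50, 16+46, …, 63+4, 32+0) = 67
v[12] = max(4+67, 7+63, 16+50, …, 32+4, 51+0) = 71
v[13] = max(4+71, 7+67, 16+63, …, 51+4, 73+0) = 79
v[14] = max(4+79, 7+71, 16+67, …, 73+4, 96+0) = 96
Best is to sell the whole 14-cm piece uncut for $96.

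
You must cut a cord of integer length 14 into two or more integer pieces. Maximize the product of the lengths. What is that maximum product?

162

Define prod[k] = max over 1≤i<k of i · max(k−i, prod[k−i]); the inner max lets the remainder stay uncut if that's better.
prod[2] = 1×max(1,0) = 1×1 = 1
prod[3] = max(1×2, 2×1) = 2
prod[4] = max(1×3, 2×2, 3×1) = 4
prod[5] = max(1×4, 2×3, 3×2, 4×1) = 6
prod[6] = max(1×6, 2×4, 3×3, 4×2, 5×1) = 9
prod[7] = max(1×9, 2×6, 3×4, 4×3, 5×2, 6×1) = 12
prod[8] = max(1×12, 2×9, 3×6, …, 6×2, 7×1) = 18
prod[9] = max(1×18, 2×12, 3×9, …, 7×2, 8×1) = 27
prod[10] = max(1×27, 2×18, 3×12, …, 8×2, 9×1) = 36
prod[11] = max(1×36, 2×27, 3×18, …, 9×2, 10×1) = 54
prod[12] = max(1×54, 2×36, 3×27, …, 10×2, 11×1) = 81
prod[13] = max(1×81, 2×54, 3×36, …, 11×2, 12×1) = 108
prod[14] = max(1×108, 2×81, 3×54, …, 12×2, 13×1) = 162
One optimal split: 3 + 3 + 3 + 3 + 2; product 3×3×3×3×2 = 162.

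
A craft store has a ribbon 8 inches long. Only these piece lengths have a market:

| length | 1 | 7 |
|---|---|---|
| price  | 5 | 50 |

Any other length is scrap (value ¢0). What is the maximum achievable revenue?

55

Let r[k] be the best obtainable value from length k. For each k, try every first piece i and keep the best of price[i] + r[k−i].
r[1] = 5
r[2] = 10  (first piece 1, then r[1]=5)
r[3] = 15  (first piece 1, then r[2]=10)
r[4] = 20  (first piece 1, then r[3]=15)
r[5] = 25  (first piece 1, then r[4]=20)
r[6] = 30  (first piece 1, then r[5]=25)
r[7] = 50
r[8] = 55  (first piece 1, then r[7]=50)
One optimal cutting: 7 + 1 → ¢55.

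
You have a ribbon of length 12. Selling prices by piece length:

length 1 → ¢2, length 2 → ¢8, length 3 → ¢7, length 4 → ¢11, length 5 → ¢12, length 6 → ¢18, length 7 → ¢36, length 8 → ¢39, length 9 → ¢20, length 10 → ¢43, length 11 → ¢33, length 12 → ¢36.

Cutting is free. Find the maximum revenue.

55

Let r[k] be the best obtainable value from length k. For each k, try every first piece i and keep the best of price[i] + r[k−i].
r[1] = 2
r[2] = 8
r[3] = 10  (first piece 1, then r[2]=8)
r[4] = 16  (first piece 2, then r[2]=8)
r[5] = 18  (first piece 1, then r[4]=16)
r[6] = 24  (first piece 2, then r[4]=16)
r[7] = 36
r[8] = 39
r[9] = 44  (first piece 2, then r[7]=36)
r[10] = 47  (first piece 2, then r[8]=39)
r[11] = 52  (first piece 2, then r[9]=44)
r[12] = 55  (first piece 2, then r[10]=47)
One optimal cutting: 8 + 2 + 2 → ¢39 + ¢8 + ¢8 = ¢55.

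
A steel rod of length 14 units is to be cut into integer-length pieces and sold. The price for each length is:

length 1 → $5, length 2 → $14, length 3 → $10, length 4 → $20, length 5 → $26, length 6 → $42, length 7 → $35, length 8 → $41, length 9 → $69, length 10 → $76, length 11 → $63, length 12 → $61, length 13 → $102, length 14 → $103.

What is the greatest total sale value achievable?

107

Build R[k] bottom-up: R[k] = max over allowed piece i of (p[i] + R[k−i]).
R[1] = 5
R[2] = max(5+5, 14+0) = 14
R[3] = max(5+14, 14+5, 10+0) = 19
R[4] = max(5+19, 14+14, 10+5, 20+0) = 28
R[5] = max(5+28, 14+19, 10+14, 20+5, 26+0) = 33
R[6] = max(5+33, 14+28, 10+19, 20+14, 26+5, 42+0) = 42
R[7] = max(5+42, 14+33, 10+28, …, 42+5, 35+0) = 47
R[8] = max(5+47, 14+42, 10+33, …, 35+5, 41+0) = 56
R[9] = max(5+56, 14+47, 10+42, …, 41+5, 69+0) = 69
R[10] = max(5+69, 14+56, 10+47, …, 69+5, 76+0) = 76
R[11] = max(5+76, 14+69, 10+56, …, 76+5, 63+0) = 83
R[12] = max(5+83, 14+76, 10+69, …, 63+5, 61+0) = 90
R[13] = max(5+90, 14+83, 10+76, …, 61+5, 102+0) = 102
R[14] = max(5+102, 14+90, 10+83, …, 102+5, 103+0) = 107
One optimal cutting: 13 + 1 → $102 + $5 = $107.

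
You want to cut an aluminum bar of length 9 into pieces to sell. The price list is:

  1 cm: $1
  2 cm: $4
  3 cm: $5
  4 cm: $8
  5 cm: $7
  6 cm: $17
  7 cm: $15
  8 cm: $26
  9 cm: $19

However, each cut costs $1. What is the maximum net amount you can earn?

Consider every possible first cut. v[k] is the best of p[i]+v[k−i] over all sellable i≤k, charging 1 whenever i<k.
v[1] = 1
v[2] = 4
v[3] = 5
v[4] = 8
v[5] = 8  (first piece 1, then v[4]=8)
v[6] = 17
v[7] = 17  (first piece 1, then v[6]=17)
v[8] = 26
v[9] = 26  (first piece 1, then v[8]=26)
One optimal plan: pieces 8 + 1 (1 cut) → $27 − $1 = $26.

26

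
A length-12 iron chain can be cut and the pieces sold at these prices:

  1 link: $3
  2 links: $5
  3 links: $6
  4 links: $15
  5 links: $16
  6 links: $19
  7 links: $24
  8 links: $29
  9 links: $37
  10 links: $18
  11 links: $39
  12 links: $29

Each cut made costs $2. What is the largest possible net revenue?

42

Let r[k] be the best obtainable value from length k. For each k, try every first piece i and keep the best of price[i] + r[k−i] minus the 2 cut fee when i<k.
r[1] = 3
r[2] = max(3+3-2, 5+0) = 5
r[3] = max(3+5-2, 5+3-2, 6+0) = 6
r[4] = max(3+6-2, 5+5-2, 6+3-2, 15+0) = 15
r[5] = max(3+15-2, 5+6-2, 6+5-2, 15+3-2, 16+0) = 16
r[6] = max(3+16-2, 5+15-2, 6+6-2, 15+5-2, 16+3-2, 19+0) = 19
r[7] = max(3+19-2, 5+16-2, 6+15-2, …, 19+3-2, 24+0) = 24
r[8] = max(3+24-2, 5+19-2, 6+16-2, …, 24+3-2, 29+0) = 29
r[9] = max(3+29-2, 5+24-2, 6+19-2, …, 29+3-2, 37+0) = 37
r[10] = max(3+37-2, 5+29-2, 6+24-2, …, 37+3-2, 18+0) = 38
r[11] = max(3+38-2, 5+37-2, 6+29-2, …, 18+3-2, 39+0) = 40
r[12] = max(3+40-2, 5+38-2, 6+37-2, …, 39+3-2, 29+0) = 42
One optimal plan: pieces 8 + 4 (1 cut) → $44 − $2 = $42.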